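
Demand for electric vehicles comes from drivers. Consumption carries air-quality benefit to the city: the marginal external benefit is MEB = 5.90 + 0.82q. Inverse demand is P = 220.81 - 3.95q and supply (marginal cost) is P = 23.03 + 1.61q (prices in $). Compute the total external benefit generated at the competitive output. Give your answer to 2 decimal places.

$728.67

Market equilibrium (private): 23.03 + 1.61q = 220.81 - 3.95q → q_m = 35.5719.
Total external benefit = ∫₀^{q_m} (5.90 + 0.82q) dq = 5.90×35.5719 + ½×0.82×35.5719² = 728.6718.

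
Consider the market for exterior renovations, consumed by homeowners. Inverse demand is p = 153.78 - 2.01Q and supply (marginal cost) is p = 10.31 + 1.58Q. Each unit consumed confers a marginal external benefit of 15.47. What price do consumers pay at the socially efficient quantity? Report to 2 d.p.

P = 64.79

Social marginal benefit = demand + MEB = 169.25 - 2.01Q.
Set SMB = MC: 169.25 - 2.01Q = 10.31 + 1.58Q → Q* = 44.2730.
Consumer price on the demand curve at Q*: 153.78 − 2.01×44.2730 = 64.7913.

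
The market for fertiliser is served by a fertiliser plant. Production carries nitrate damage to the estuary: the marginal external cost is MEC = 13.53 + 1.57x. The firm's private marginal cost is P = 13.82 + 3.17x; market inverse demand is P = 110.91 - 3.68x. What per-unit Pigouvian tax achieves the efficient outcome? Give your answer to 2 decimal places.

tax = 29.11 per unit

Social marginal cost = private MC + MEC = 27.35 + 4.74x.
Set SMC = demand: 27.35 + 4.74x = 110.91 - 3.68x → x* = 9.9240.
The Pigouvian tax equals MEC at x*: 13.53 + 1.57×9.9240 = 29.1107.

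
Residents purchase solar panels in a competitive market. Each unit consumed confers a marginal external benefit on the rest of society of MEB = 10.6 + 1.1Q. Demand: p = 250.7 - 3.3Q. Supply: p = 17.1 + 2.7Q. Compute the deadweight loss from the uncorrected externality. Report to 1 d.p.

DWL = 291.3

Market equilibrium (private): 17.1 + 2.7Q = 250.7 - 3.3Q → Q_m = 38.9333.
Social marginal benefit = demand + MEB = 261.3 - 2.2Q.
Set SMB = MC: 261.3 - 2.2Q = 17.1 + 2.7Q → Q* = 49.8367.
The loss is the area between SMB and MC from Q* to Q_m; with linear curves that's a triangle of height MEB(Q_m).
DWL = ½ × 10.9034 × 53.4267 = 291.2663.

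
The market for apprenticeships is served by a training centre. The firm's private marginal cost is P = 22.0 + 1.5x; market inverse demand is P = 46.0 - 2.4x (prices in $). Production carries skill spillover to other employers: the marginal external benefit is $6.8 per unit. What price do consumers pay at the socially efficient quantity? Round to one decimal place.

Social marginal cost = private MC − MEB = 15.2 + 1.5x.
Set SMC = demand: 15.2 + 1.5x = 46.0 - 2.4x → x* = 7.8974.
Consumer price on the demand curve at x*: 46.0 − 2.4×7.8974 = 27.0462.

P = $27.0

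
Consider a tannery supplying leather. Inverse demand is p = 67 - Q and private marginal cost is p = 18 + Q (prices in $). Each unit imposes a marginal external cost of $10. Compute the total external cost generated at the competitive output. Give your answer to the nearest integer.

$245

Market equilibrium (private): 18 + Q = 67 - Q → Q_m = 24.5000.
Total external cost = MEC × Q_m = 10 × 24.5000 = 245.0000.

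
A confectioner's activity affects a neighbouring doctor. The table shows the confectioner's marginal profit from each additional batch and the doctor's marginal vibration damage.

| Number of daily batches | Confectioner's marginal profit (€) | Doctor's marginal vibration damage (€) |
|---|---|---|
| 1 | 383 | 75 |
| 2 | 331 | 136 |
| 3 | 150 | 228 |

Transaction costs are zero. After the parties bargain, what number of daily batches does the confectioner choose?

2

Bargaining reaches the level where marginal profit last exceeds marginal vibration damage.
That holds through level 2 (331 ≥ 136) but not at 3 (150 < 228).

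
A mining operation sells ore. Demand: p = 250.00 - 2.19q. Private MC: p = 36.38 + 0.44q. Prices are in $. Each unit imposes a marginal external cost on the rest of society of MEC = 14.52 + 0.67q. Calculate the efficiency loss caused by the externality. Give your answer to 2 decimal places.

Market equilibrium (private): 36.38 + 0.44q = 250.00 - 2.19q → q_m = 81.2243.
Social marginal cost = private MC + MEC = 50.90 + 1.11q.
Set SMC = demand: 50.90 + 1.11q = 250.00 - 2.19q → q* = 60.3333.
The loss is the area between SMC and demand from q* to q_m; with linear curves that's a triangle of height MEC(q_m).
DWL = ½ × 20.8910 × 68.9403 = 720.1159.

DWL = $720.12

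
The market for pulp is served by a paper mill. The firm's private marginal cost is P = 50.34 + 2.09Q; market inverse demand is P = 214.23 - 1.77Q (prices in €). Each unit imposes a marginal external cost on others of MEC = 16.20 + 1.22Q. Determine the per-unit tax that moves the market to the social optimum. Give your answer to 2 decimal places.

Social marginal cost = private MC + MEC = 66.54 + 3.31Q.
Set SMC = demand: 66.54 + 3.31Q = 214.23 - 1.77Q → Q* = 29.0728.
The Pigouvian tax equals MEC at Q*: 16.20 + 1.22×29.0728 = 51.6688.

tax = €51.67 per unit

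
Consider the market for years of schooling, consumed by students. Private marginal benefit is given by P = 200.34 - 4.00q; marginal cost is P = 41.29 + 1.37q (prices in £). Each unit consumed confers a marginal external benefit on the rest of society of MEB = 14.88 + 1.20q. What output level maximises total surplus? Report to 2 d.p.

q* = 41.71

Social marginal benefit = demand + MEB = 215.22 - 2.80q.
Set SMB = MC: 215.22 - 2.80q = 41.29 + 1.37q → q* = 41.7098.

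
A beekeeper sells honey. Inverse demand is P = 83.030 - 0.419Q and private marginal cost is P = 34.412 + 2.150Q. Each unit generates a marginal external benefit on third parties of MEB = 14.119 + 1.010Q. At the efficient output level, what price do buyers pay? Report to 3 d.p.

Social marginal cost = private MC − MEB = 20.293 + 1.140Q.
Set SMC = demand: 20.293 + 1.140Q = 83.030 - 0.419Q → Q* = 40.2418.
Consumer price on the demand curve at Q*: 83.030 − 0.419×40.2418 = 66.1687.

P = 66.169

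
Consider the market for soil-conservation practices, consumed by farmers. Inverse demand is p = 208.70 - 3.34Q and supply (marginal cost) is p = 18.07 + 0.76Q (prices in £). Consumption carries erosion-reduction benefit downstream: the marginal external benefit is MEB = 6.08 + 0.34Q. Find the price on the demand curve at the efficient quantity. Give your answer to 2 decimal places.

Social marginal benefit = demand + MEB = 214.78 - 3.00Q.
Set SMB = MC: 214.78 - 3.00Q = 18.07 + 0.76Q → Q* = 52.3165.
Consumer price on the demand curve at Q*: 208.70 − 3.34×52.3165 = 33.9629.

P = £33.96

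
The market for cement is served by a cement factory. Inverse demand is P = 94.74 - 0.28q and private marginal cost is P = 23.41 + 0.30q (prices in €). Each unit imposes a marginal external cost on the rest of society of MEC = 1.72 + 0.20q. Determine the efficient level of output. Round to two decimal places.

Social marginal cost = private MC + MEC = 25.13 + 0.50q.
Set SMC = demand: 25.13 + 0.50q = 94.74 - 0.28q → q* = 89.2436.

q* = 89.24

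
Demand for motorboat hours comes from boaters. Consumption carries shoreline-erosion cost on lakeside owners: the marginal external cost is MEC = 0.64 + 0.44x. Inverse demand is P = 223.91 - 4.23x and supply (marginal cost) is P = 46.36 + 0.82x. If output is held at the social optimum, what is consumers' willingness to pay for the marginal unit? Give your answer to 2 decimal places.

Social marginal benefit = demand − MEC = 223.27 - 4.67x.
Set SMB = MC: 223.27 - 4.67x = 46.36 + 0.82x → x* = 32.2240.
Consumer price on the demand curve at x*: 223.91 − 4.23×32.2240 = 87.6025.

P = 87.60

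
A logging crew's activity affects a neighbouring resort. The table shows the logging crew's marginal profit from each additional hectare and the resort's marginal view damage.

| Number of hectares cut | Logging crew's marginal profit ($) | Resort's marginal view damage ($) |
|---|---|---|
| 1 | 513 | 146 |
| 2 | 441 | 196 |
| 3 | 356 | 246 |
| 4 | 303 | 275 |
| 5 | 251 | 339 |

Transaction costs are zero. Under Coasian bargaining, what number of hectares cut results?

4

Bargaining reaches the level where marginal profit last exceeds marginal view damage.
That holds through level 4 (303 ≥ 275) but not at 5 (251 < 339).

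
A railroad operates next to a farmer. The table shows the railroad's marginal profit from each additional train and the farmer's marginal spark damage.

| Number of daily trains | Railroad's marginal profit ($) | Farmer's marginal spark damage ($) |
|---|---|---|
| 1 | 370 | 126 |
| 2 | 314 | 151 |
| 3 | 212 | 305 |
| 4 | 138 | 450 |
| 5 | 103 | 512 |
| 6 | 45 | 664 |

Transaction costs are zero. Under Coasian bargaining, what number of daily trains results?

2

Bargaining reaches the level where marginal profit last exceeds marginal spark damage.
That holds through level 2 (314 ≥ 151) but not at 3 (212 < 305).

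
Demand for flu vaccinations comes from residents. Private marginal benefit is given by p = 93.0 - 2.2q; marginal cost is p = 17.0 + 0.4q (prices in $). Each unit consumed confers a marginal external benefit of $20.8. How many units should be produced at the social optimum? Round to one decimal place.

q* = 37.2

Social marginal benefit = demand + MEB = 113.8 - 2.2q.
Set SMB = MC: 113.8 - 2.2q = 17.0 + 0.4q → q* = 37.2308.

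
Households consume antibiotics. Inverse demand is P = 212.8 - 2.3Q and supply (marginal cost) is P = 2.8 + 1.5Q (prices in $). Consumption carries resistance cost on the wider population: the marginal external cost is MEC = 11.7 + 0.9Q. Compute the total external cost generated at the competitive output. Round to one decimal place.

$2020.9

Market equilibrium (private): 2.8 + 1.5Q = 212.8 - 2.3Q → Q_m = 55.2632.
Total external cost = ∫₀^{Q_m} (11.7 + 0.9Q) dQ = 11.7×55.2632 + ½×0.9×55.2632² = 2020.8890.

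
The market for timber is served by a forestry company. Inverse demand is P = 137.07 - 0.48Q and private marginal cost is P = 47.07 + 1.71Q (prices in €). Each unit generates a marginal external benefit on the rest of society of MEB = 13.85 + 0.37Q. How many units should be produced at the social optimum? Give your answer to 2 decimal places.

Social marginal cost = private MC − MEB = 33.22 + 1.34Q.
Set SMC = demand: 33.22 + 1.34Q = 137.07 - 0.48Q → Q* = 57.0604.

Q* = 57.06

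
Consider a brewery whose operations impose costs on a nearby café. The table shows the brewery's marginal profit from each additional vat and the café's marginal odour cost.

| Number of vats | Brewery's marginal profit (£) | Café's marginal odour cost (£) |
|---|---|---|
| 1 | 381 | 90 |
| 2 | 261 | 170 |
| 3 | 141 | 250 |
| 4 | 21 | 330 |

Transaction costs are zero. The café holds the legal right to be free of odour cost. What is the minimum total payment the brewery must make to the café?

Efficient level: marginal profit ≥ marginal odour cost through level 2, so k* = 2.
With the café holding the right, the brewery must at least compensate total damage at k*: 90 + 170 = 260.

£260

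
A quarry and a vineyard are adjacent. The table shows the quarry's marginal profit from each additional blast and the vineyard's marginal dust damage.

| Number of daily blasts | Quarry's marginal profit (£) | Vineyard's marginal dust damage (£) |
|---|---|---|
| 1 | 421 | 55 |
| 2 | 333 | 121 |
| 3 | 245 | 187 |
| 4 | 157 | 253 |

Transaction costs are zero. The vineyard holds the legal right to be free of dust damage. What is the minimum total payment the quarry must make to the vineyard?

Efficient level: marginal profit ≥ marginal dust damage through level 3, so k* = 3.
With the vineyard holding the right, the quarry must at least compensate total damage at k*: 55 + 121 + 187 = 363.

£363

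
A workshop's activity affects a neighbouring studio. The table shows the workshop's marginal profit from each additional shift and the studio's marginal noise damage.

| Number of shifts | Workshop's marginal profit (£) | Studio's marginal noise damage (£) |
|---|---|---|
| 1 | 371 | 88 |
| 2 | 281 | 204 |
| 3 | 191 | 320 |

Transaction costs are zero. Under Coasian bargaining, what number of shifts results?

2

Bargaining reaches the level where marginal profit last exceeds marginal noise damage.
That holds through level 2 (281 ≥ 204) but not at 3 (191 < 320).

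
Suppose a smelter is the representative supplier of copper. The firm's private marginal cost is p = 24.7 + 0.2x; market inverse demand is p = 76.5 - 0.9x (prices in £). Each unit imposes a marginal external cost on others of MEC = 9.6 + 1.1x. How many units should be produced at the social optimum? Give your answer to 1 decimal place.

x* = 19.2

Social marginal cost = private MC + MEC = 34.3 + 1.3x.
Set SMC = demand: 34.3 + 1.3x = 76.5 - 0.9x → x* = 19.1818.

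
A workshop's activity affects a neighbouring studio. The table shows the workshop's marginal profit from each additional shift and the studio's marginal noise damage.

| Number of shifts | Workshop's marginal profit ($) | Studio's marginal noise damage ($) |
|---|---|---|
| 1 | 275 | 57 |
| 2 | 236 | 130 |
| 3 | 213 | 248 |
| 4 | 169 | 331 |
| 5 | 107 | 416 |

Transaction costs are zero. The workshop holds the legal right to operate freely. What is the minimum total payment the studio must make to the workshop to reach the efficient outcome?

Left alone the workshop would choose level 5 (marginal profit stays positive).
Efficient level: k* = 2 (marginal profit ≥ marginal noise damage through 2).
The studio must at least cover the workshop's forgone profit from cutting 5→2: 213 + 169 + 107 = 489.

$489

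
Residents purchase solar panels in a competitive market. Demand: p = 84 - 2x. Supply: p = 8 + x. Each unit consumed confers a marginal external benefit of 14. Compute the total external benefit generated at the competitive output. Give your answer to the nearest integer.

Market equilibrium (private): 8 + x = 84 - 2x → x_m = 25.3333.
Total external benefit = MEB × x_m = 14 × 25.3333 = 354.6662.

355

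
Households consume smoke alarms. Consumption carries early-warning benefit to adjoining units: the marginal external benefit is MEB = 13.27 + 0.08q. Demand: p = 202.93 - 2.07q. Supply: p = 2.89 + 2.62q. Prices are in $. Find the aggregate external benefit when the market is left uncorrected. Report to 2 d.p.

Market equilibrium (private): 2.89 + 2.62q = 202.93 - 2.07q → q_m = 42.6525.
Total external benefit = ∫₀^{q_m} (13.27 + 0.08q) dq = 13.27×42.6525 + ½×0.08×42.6525² = 638.7681.

$638.77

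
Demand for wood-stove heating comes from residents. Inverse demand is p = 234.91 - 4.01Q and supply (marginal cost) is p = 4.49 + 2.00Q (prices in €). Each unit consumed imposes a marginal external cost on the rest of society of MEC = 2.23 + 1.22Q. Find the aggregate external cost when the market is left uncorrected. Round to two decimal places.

Market equilibrium (private): 4.49 + 2.00Q = 234.91 - 4.01Q → Q_m = 38.3394.
Total external cost = ∫₀^{Q_m} (2.23 + 1.22Q) dQ = 2.23×38.3394 + ½×1.22×38.3394² = 982.1417.

€982.14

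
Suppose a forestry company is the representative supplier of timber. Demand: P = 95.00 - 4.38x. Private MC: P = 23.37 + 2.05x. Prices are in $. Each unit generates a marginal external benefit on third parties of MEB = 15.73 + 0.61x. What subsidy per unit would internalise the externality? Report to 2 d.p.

subsidy = $24.89 per unit

Social marginal cost = private MC − MEB = 7.64 + 1.44x.
Set SMC = demand: 7.64 + 1.44x = 95.00 - 4.38x → x* = 15.0103.
The Pigouvian subsidy equals MEB at x*: 15.73 + 0.61×15.0103 = 24.8863.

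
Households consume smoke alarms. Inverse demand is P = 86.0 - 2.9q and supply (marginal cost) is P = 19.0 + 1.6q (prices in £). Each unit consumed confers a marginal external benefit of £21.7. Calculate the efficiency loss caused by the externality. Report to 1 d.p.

DWL = £52.3

Market equilibrium (private): 19.0 + 1.6q = 86.0 - 2.9q → q_m = 14.8889.
Social marginal benefit = demand + MEB = 107.7 - 2.9q.
Set SMB = MC: 107.7 - 2.9q = 19.0 + 1.6q → q* = 19.7111.
The loss is the area between SMB and MC from q* to q_m; with linear curves that's a triangle of height MEB(q_m).
DWL = ½ × 4.8222 × 21.7000 = 52.3209.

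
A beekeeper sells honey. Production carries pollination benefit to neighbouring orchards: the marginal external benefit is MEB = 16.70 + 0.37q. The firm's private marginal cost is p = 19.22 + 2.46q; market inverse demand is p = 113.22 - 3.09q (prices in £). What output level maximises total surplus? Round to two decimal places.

q* = 21.37

Social marginal cost = private MC − MEB = 2.52 + 2.09q.
Set SMC = demand: 2.52 + 2.09q = 113.22 - 3.09q → q* = 21.3707.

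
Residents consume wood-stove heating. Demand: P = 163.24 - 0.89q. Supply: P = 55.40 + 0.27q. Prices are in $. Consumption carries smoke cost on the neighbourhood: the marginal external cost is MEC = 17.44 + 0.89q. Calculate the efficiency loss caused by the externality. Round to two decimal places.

DWL = $2447.78

Market equilibrium (private): 55.40 + 0.27q = 163.24 - 0.89q → q_m = 92.9655.
Social marginal benefit = demand − MEC = 145.80 - 1.78q.
Set SMB = MC: 145.80 - 1.78q = 55.40 + 0.27q → q* = 44.0976.
Between q* and q_m the wedge MC − SMB runs linearly from 0 to MEC(q_m), so the loss is a triangle.
DWL = ½ × 48.8679 × 100.1793 = 2447.7760.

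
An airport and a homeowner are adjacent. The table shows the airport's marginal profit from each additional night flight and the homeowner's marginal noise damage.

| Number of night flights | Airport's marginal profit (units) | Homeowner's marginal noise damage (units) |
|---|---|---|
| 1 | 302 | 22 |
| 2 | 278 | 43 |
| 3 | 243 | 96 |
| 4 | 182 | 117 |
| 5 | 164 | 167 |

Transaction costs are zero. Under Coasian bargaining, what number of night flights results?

Bargaining reaches the level where marginal profit last exceeds marginal noise damage.
That holds through level 4 (182 ≥ 117) but not at 5 (164 < 167).

4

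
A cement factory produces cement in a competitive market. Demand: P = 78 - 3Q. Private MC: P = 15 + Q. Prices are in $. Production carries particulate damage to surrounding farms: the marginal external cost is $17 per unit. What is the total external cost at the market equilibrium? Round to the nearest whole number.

$268

Market equilibrium (private): 15 + Q = 78 - 3Q → Q_m = 15.7500.
Total external cost = MEC × Q_m = 17 × 15.7500 = 267.7500.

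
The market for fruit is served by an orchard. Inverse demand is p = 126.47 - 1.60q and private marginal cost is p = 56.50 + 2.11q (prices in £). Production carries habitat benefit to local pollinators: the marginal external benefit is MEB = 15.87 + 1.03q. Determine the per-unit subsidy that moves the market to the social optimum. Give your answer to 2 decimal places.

Social marginal cost = private MC − MEB = 40.63 + 1.08q.
Set SMC = demand: 40.63 + 1.08q = 126.47 - 1.60q → q* = 32.0299.
The Pigouvian subsidy equals MEB at q*: 15.87 + 1.03×32.0299 = 48.8608.

subsidy = £48.86 per unit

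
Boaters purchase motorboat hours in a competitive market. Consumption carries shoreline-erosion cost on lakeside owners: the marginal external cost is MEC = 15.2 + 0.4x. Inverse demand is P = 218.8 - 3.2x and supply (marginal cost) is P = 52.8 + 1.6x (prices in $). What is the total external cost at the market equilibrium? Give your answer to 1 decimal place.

Market equilibrium (private): 52.8 + 1.6x = 218.8 - 3.2x → x_m = 34.5833.
Total external cost = ∫₀^{x_m} (15.2 + 0.4x) dx = 15.2×34.5833 + ½×0.4×34.5833² = 764.8671.

$764.9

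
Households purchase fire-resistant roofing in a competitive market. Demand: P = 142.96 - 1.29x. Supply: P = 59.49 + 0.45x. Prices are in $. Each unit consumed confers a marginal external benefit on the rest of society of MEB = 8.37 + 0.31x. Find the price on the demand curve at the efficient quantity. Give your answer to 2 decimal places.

P = $60.11

Social marginal benefit = demand + MEB = 151.33 - 0.98x.
Set SMB = MC: 151.33 - 0.98x = 59.49 + 0.45x → x* = 64.2238.
Consumer price on the demand curve at x*: 142.96 − 1.29×64.2238 = 60.1113.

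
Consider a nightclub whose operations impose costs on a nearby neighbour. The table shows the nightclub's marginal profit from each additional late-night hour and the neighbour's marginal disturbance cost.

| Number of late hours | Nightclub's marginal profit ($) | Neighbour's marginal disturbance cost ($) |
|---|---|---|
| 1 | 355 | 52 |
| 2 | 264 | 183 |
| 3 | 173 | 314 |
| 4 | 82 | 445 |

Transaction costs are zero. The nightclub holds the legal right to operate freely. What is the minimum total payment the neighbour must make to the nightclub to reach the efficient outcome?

$255

Left alone the nightclub would choose level 4 (marginal profit stays positive).
Efficient level: k* = 2 (marginal profit ≥ marginal disturbance cost through 2).
The neighbour must at least cover the nightclub's forgone profit from cutting 4→2: 173 + 82 = 255.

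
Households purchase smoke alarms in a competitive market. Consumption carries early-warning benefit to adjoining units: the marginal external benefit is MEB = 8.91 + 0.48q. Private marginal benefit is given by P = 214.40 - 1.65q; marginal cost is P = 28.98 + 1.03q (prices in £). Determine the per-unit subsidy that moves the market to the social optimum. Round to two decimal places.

Social marginal benefit = demand + MEB = 223.31 - 1.17q.
Set SMB = MC: 223.31 - 1.17q = 28.98 + 1.03q → q* = 88.3318.
The Pigouvian subsidy equals MEB at q*: 8.91 + 0.48×88.3318 = 51.3093.

subsidy = £51.31 per unit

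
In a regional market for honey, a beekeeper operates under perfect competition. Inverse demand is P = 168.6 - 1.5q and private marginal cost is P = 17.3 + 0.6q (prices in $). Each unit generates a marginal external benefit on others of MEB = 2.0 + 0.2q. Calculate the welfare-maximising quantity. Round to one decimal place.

q* = 80.7

Social marginal cost = private MC − MEB = 15.3 + 0.4q.
Set SMC = demand: 15.3 + 0.4q = 168.6 - 1.5q → q* = 80.6842.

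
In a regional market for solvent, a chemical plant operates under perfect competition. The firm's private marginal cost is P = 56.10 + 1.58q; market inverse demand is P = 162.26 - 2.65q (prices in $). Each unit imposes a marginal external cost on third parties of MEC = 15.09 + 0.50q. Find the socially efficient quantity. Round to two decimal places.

q* = 19.25

Social marginal cost = private MC + MEC = 71.19 + 2.08q.
Set SMC = demand: 71.19 + 2.08q = 162.26 - 2.65q → q* = 19.2537.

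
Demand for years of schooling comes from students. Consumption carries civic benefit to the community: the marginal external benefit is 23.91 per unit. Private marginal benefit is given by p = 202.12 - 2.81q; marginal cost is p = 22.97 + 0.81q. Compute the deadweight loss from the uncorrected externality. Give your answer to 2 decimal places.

DWL = 78.96

Market equilibrium (private): 22.97 + 0.81q = 202.12 - 2.81q → q_m = 49.4890.
Social marginal benefit = demand + MEB = 226.03 - 2.81q.
Set SMB = MC: 226.03 - 2.81q = 22.97 + 0.81q → q* = 56.0939.
Height of the DWL triangle at q_m is SMB(q_m) − MC(q_m) = MEB(q_m) = 23.9100.
DWL = ½ × 6.6049 × 23.9100 = 78.9616.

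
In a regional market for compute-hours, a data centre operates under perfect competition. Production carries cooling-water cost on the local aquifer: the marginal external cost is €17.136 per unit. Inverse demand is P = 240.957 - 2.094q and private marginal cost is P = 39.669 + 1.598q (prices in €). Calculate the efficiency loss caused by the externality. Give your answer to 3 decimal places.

Market equilibrium (private): 39.669 + 1.598q = 240.957 - 2.094q → q_m = 54.5200.
Social marginal cost = private MC + MEC = 56.805 + 1.598q.
Set SMC = demand: 56.805 + 1.598q = 240.957 - 2.094q → q* = 49.8787.
The welfare-loss triangle has base |q_m − q*| and height MEC(q_m) (the vertical gap between SMC and demand is zero at q* and MEC at q_m).
DWL = ½ × 4.6413 × 17.1360 = 39.7667.

DWL = €39.767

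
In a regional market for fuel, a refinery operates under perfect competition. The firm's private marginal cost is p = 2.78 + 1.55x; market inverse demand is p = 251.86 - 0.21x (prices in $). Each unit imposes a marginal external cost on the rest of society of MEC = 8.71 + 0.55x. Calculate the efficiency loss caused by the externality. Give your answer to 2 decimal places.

Market equilibrium (private): 2.78 + 1.55x = 251.86 - 0.21x → x_m = 141.5227.
Social marginal cost = private MC + MEC = 11.49 + 2.10x.
Set SMC = demand: 11.49 + 2.10x = 251.86 - 0.21x → x* = 104.0563.
Height of the DWL triangle at x_m is SMC(x_m) − demand(x_m) = MEC(x_m) = 86.5475.
DWL = ½ × 37.4664 × 86.5475 = 1621.3116.

DWL = $1621.31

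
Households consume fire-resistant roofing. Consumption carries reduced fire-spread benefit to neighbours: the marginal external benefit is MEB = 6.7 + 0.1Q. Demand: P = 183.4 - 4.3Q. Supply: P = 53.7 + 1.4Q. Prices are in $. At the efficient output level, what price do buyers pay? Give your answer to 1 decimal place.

Social marginal benefit = demand + MEB = 190.1 - 4.2Q.
Set SMB = MC: 190.1 - 4.2Q = 53.7 + 1.4Q → Q* = 24.3571.
Consumer price on the demand curve at Q*: 183.4 − 4.3×24.3571 = 78.6645.

P = $78.7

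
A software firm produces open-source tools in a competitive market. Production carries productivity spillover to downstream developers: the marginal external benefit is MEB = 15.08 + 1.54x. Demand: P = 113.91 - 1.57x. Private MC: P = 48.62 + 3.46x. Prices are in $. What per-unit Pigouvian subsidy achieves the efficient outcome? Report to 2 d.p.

subsidy = $50.54 per unit

Social marginal cost = private MC − MEB = 33.54 + 1.92x.
Set SMC = demand: 33.54 + 1.92x = 113.91 - 1.57x → x* = 23.0287.
The Pigouvian subsidy equals MEB at x*: 15.08 + 1.54×23.0287 = 50.5442.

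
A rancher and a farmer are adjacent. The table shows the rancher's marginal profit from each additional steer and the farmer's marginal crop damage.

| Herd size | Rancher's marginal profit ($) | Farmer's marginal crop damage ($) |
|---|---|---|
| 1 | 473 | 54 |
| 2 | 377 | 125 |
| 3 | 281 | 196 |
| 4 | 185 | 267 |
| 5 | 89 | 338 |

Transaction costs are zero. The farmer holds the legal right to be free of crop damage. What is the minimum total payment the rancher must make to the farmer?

$375

Efficient level: marginal profit ≥ marginal crop damage through level 3, so k* = 3.
With the farmer holding the right, the rancher must at least compensate total damage at k*: 54 + 125 + 196 = 375.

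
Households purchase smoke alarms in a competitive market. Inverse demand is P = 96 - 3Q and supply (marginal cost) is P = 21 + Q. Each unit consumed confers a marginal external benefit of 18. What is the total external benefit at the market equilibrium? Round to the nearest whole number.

338

Market equilibrium (private): 21 + Q = 96 - 3Q → Q_m = 18.7500.
Total external benefit = MEB × Q_m = 18 × 18.7500 = 337.5000.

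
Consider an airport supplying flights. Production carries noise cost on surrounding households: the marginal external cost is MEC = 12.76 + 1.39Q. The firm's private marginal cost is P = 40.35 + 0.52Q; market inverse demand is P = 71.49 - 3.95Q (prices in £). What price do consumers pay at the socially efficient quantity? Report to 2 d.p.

Social marginal cost = private MC + MEC = 53.11 + 1.91Q.
Set SMC = demand: 53.11 + 1.91Q = 71.49 - 3.95Q → Q* = 3.1365.
Consumer price on the demand curve at Q*: 71.49 − 3.95×3.1365 = 59.1008.

P = £59.10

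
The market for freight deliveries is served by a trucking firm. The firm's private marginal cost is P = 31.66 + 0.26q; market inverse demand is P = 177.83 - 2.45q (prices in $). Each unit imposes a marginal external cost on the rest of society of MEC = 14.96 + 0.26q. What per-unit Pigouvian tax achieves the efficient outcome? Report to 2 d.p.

Social marginal cost = private MC + MEC = 46.62 + 0.52q.
Set SMC = demand: 46.62 + 0.52q = 177.83 - 2.45q → q* = 44.1785.
The Pigouvian tax equals MEC at q*: 14.96 + 0.26×44.1785 = 26.4464.

tax = $26.45 per unit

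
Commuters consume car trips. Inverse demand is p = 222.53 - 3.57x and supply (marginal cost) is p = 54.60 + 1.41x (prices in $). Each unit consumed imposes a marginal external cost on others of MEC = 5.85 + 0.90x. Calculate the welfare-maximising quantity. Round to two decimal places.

x* = 27.56

Social marginal benefit = demand − MEC = 216.68 - 4.47x.
Set SMB = MC: 216.68 - 4.47x = 54.60 + 1.41x → x* = 27.5646.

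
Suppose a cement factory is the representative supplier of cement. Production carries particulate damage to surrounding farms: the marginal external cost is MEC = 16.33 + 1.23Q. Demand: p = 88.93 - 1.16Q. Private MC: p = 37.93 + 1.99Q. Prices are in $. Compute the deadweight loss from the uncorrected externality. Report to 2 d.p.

Market equilibrium (private): 37.93 + 1.99Q = 88.93 - 1.16Q → Q_m = 16.1905.
Social marginal cost = private MC + MEC = 54.26 + 3.22Q.
Set SMC = demand: 54.26 + 3.22Q = 88.93 - 1.16Q → Q* = 7.9155.
Height of the DWL triangle at Q_m is SMC(Q_m) − demand(Q_m) = MEC(Q_m) = 36.2443.
DWL = ½ × 8.2750 × 36.2443 = 149.9608.

DWL = $149.96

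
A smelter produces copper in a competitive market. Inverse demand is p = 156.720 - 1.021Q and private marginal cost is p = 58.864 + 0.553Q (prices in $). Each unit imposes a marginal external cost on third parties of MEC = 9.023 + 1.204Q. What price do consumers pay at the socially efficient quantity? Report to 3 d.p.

Social marginal cost = private MC + MEC = 67.887 + 1.757Q.
Set SMC = demand: 67.887 + 1.757Q = 156.720 - 1.021Q → Q* = 31.9773.
Consumer price on the demand curve at Q*: 156.720 − 1.021×31.9773 = 124.0712.

P = $124.071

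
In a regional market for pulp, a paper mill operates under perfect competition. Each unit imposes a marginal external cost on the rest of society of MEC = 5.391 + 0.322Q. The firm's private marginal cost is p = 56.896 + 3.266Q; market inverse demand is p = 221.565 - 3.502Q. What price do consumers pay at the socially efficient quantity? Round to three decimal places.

Social marginal cost = private MC + MEC = 62.287 + 3.588Q.
Set SMC = demand: 62.287 + 3.588Q = 221.565 - 3.502Q → Q* = 22.4652.
Consumer price on the demand curve at Q*: 221.565 − 3.502×22.4652 = 142.8919.

P = 142.892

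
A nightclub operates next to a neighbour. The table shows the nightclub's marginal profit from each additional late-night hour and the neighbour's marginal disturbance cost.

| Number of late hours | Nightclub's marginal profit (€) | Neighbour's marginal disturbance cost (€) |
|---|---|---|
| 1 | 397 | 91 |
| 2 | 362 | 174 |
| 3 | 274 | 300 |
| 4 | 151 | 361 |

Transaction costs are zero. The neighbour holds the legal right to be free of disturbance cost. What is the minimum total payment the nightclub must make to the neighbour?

€265

Efficient level: marginal profit ≥ marginal disturbance cost through level 2, so k* = 2.
With the neighbour holding the right, the nightclub must at least compensate total damage at k*: 91 + 174 = 265.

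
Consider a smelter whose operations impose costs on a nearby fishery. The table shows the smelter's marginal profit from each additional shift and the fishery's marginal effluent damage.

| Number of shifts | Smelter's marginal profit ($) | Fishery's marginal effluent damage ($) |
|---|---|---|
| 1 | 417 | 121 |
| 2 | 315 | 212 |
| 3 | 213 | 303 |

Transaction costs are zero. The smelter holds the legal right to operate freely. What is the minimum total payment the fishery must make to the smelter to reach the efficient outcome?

$213

Left alone the smelter would choose level 3 (marginal profit stays positive).
Efficient level: k* = 2 (marginal profit ≥ marginal effluent damage through 2).
The fishery must at least cover the smelter's forgone profit from cutting 3→2: 213 = 213.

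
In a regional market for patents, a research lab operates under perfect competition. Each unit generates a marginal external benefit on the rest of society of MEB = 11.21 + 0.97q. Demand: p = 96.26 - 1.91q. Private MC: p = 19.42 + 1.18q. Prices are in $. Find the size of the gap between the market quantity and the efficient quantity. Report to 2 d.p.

Market equilibrium (private): 19.42 + 1.18q = 96.26 - 1.91q → q_m = 24.8673.
Social marginal cost = private MC − MEB = 8.21 + 0.21q.
Set SMC = demand: 8.21 + 0.21q = 96.26 - 1.91q → q* = 41.5330.
Gap = |24.8673 − 41.5330| = 16.6657.

16.67 units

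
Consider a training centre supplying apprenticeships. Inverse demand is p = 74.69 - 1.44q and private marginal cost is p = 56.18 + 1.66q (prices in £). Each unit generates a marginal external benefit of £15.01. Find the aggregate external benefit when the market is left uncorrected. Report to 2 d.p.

Market equilibrium (private): 56.18 + 1.66q = 74.69 - 1.44q → q_m = 5.9710.
Total external benefit = MEB × q_m = 15.01 × 5.9710 = 89.6247.

£89.62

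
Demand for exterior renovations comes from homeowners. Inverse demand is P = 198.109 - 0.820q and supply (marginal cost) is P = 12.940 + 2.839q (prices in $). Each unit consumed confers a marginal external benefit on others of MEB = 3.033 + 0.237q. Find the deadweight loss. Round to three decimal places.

DWL = $32.993

Market equilibrium (private): 12.940 + 2.839q = 198.109 - 0.820q → q_m = 50.6064.
Social marginal benefit = demand + MEB = 201.142 - 0.583q.
Set SMB = MC: 201.142 - 0.583q = 12.940 + 2.839q → q* = 54.9977.
The welfare-loss triangle has base |q_m − q*| and height MEB(q_m) (the vertical gap between SMB and MC is zero at q* and MEB at q_m).
DWL = ½ × 4.3913 × 15.0267 = 32.9934.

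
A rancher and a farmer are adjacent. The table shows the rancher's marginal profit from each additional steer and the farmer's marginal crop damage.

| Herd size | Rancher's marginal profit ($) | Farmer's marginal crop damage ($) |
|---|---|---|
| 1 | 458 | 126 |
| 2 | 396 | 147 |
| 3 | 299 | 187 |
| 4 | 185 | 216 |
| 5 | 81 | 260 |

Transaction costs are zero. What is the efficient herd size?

Bargaining reaches the level where marginal profit last exceeds marginal crop damage.
That holds through level 3 (299 ≥ 187) but not at 4 (185 < 216).

3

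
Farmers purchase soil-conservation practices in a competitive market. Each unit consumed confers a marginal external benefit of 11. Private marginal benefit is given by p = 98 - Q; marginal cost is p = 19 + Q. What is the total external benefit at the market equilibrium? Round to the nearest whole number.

435

Market equilibrium (private): 19 + Q = 98 - Q → Q_m = 39.5000.
Total external benefit = MEB × Q_m = 11 × 39.5000 = 434.5000.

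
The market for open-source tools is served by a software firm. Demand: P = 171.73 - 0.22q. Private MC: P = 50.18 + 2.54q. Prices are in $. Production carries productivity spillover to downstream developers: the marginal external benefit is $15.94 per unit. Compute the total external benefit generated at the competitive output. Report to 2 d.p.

$702.00

Market equilibrium (private): 50.18 + 2.54q = 171.73 - 0.22q → q_m = 44.0399.
Total external benefit = MEB × q_m = 15.94 × 44.0399 = 701.9960.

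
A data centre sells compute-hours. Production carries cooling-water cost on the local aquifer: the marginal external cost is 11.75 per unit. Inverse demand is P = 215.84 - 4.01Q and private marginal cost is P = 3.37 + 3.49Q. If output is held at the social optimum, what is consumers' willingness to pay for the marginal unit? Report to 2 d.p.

P = 108.52

Social marginal cost = private MC + MEC = 15.12 + 3.49Q.
Set SMC = demand: 15.12 + 3.49Q = 215.84 - 4.01Q → Q* = 26.7627.
Consumer price on the demand curve at Q*: 215.84 − 4.01×26.7627 = 108.5216.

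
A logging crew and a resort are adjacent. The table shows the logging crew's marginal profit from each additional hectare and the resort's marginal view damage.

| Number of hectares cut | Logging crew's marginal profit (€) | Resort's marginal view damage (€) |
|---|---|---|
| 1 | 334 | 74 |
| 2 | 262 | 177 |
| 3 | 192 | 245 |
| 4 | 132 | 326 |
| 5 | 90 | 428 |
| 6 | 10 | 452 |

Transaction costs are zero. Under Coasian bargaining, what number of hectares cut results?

2

Bargaining reaches the level where marginal profit last exceeds marginal view damage.
That holds through level 2 (262 ≥ 177) but not at 3 (192 < 245).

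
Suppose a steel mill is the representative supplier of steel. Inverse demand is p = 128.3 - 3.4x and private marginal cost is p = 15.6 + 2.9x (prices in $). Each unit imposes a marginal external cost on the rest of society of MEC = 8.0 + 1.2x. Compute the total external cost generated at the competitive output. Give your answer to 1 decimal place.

$335.1

Market equilibrium (private): 15.6 + 2.9x = 128.3 - 3.4x → x_m = 17.8889.
Total external cost = ∫₀^{x_m} (8.0 + 1.2x) dx = 8.0×17.8889 + ½×1.2×17.8889² = 335.1188.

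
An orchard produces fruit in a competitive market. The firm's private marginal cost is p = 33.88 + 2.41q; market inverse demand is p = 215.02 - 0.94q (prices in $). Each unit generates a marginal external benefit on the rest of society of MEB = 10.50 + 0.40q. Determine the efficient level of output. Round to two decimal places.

Social marginal cost = private MC − MEB = 23.38 + 2.01q.
Set SMC = demand: 23.38 + 2.01q = 215.02 - 0.94q → q* = 64.9627.

q* = 64.96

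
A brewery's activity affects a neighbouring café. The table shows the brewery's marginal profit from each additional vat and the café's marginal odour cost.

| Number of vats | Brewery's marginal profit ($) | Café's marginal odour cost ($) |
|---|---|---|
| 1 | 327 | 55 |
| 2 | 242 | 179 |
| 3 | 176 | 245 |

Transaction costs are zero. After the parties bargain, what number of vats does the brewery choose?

2

Bargaining reaches the level where marginal profit last exceeds marginal odour cost.
That holds through level 2 (242 ≥ 179) but not at 3 (176 < 245).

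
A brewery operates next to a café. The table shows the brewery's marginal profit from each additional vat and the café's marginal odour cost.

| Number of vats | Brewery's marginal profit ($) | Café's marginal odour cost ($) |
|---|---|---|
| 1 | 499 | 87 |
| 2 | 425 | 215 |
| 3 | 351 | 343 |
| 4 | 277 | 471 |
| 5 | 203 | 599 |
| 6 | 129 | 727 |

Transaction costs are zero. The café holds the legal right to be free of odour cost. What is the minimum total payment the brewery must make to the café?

Efficient level: marginal profit ≥ marginal odour cost through level 3, so k* = 3.
With the café holding the right, the brewery must at least compensate total damage at k*: 87 + 215 + 343 = 645.

$645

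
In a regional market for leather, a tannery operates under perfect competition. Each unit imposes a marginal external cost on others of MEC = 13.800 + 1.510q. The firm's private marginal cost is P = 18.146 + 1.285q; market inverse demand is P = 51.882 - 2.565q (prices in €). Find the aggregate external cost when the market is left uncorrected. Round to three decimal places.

Market equilibrium (private): 18.146 + 1.285q = 51.882 - 2.565q → q_m = 8.7626.
Total external cost = ∫₀^{q_m} (13.800 + 1.510q) dq = 13.800×8.7626 + ½×1.510×8.7626² = 178.8952.

€178.895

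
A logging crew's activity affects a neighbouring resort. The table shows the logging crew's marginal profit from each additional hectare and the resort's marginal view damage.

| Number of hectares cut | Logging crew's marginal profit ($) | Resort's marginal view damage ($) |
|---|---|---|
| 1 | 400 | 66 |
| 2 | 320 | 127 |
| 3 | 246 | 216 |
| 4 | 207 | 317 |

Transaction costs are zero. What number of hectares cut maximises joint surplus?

3

Bargaining reaches the level where marginal profit last exceeds marginal view damage.
That holds through level 3 (246 ≥ 216) but not at 4 (207 < 317).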